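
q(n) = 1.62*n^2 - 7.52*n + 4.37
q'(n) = 3.24*n - 7.52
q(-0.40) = 7.64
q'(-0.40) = -8.82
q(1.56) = -3.42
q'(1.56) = -2.47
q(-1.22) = 15.96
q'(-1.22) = -11.47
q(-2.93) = 40.31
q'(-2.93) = -17.01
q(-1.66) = 21.32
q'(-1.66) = -12.90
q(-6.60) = 124.57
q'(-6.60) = -28.90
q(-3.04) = 42.20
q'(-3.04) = -17.37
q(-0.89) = 12.35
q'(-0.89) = -10.40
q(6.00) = 17.57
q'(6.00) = 11.92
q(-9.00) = 203.27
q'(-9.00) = -36.68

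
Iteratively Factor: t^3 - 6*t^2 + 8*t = (t - 4)*(t^2 - 2*t) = t*(t - 4)*(t - 2)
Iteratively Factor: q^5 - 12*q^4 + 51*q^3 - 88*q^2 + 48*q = (q - 3)*(q^4 - 9*q^3 + 24*q^2 - 16*q) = (q - 3)*(q - 1)*(q^3 - 8*q^2 + 16*q) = (q - 4)*(q - 3)*(q - 1)*(q^2 - 4*q) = (q - 4)^2*(q - 3)*(q - 1)*(q)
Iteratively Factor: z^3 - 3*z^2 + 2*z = (z - 2)*(z^2 - z) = (z - 2)*(z - 1)*(z)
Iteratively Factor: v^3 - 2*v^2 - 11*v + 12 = (v + 3)*(v^2 - 5*v + 4) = (v - 1)*(v + 3)*(v - 4)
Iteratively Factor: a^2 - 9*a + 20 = (a - 4)*(a - 5)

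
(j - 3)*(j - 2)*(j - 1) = j^3 - 6*j^2 + 11*j - 6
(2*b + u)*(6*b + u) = 12*b^2 + 8*b*u + u^2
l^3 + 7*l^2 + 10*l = l*(l + 2)*(l + 5)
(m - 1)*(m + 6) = m^2 + 5*m - 6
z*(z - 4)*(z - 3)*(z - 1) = z^4 - 8*z^3 + 19*z^2 - 12*z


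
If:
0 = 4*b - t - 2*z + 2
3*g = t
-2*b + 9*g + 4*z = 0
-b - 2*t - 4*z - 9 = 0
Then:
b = -13/9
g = 14/9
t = 14/3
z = -38/9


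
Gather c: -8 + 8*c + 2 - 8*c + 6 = 0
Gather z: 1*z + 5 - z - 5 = 0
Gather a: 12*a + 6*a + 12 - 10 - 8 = 18*a - 6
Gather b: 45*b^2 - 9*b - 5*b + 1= 45*b^2 - 14*b + 1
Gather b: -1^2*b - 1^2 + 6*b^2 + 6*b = 6*b^2 + 5*b - 1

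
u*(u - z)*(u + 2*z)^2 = u^4 + 3*u^3*z - 4*u*z^3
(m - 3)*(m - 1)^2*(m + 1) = m^4 - 4*m^3 + 2*m^2 + 4*m - 3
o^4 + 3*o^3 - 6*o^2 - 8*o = o*(o - 2)*(o + 1)*(o + 4)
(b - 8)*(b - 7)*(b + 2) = b^3 - 13*b^2 + 26*b + 112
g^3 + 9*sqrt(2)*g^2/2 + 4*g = g*(g + sqrt(2)/2)*(g + 4*sqrt(2))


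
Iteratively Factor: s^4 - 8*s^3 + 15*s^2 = (s - 5)*(s^3 - 3*s^2) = s*(s - 5)*(s^2 - 3*s) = s*(s - 5)*(s - 3)*(s)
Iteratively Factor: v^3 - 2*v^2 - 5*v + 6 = (v - 1)*(v^2 - v - 6) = (v - 1)*(v + 2)*(v - 3)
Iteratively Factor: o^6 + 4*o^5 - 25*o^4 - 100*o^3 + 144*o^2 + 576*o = (o + 4)*(o^5 - 25*o^3 + 144*o) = (o + 3)*(o + 4)*(o^4 - 3*o^3 - 16*o^2 + 48*o) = o*(o + 3)*(o + 4)*(o^3 - 3*o^2 - 16*o + 48) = o*(o - 3)*(o + 3)*(o + 4)*(o^2 - 16) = o*(o - 4)*(o - 3)*(o + 3)*(o + 4)*(o + 4)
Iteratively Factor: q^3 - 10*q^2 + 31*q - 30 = (q - 5)*(q^2 - 5*q + 6) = (q - 5)*(q - 2)*(q - 3)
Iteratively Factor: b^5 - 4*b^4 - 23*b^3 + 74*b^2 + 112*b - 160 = (b - 1)*(b^4 - 3*b^3 - 26*b^2 + 48*b + 160) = (b - 4)*(b - 1)*(b^3 + b^2 - 22*b - 40) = (b - 4)*(b - 1)*(b + 2)*(b^2 - b - 20) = (b - 5)*(b - 4)*(b - 1)*(b + 2)*(b + 4)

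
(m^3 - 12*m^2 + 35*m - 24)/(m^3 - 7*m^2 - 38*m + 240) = (m^2 - 4*m + 3)/(m^2 + m - 30)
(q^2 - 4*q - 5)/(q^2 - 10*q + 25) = (q + 1)/(q - 5)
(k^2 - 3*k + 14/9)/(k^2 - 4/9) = (3*k - 7)/(3*k + 2)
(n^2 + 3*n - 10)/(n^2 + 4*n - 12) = (n + 5)/(n + 6)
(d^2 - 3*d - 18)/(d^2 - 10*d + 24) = (d + 3)/(d - 4)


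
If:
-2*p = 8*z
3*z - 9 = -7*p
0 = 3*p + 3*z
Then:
No Solution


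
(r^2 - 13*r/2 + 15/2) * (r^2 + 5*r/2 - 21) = r^4 - 4*r^3 - 119*r^2/4 + 621*r/4 - 315/2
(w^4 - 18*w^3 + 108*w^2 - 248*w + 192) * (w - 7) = w^5 - 25*w^4 + 234*w^3 - 1004*w^2 + 1928*w - 1344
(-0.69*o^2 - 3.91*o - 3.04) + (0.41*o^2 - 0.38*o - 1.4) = -0.28*o^2 - 4.29*o - 4.44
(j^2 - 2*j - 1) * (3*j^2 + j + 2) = 3*j^4 - 5*j^3 - 3*j^2 - 5*j - 2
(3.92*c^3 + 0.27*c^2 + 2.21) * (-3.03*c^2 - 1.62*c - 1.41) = -11.8776*c^5 - 7.1685*c^4 - 5.9646*c^3 - 7.077*c^2 - 3.5802*c - 3.1161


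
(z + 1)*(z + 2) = z^2 + 3*z + 2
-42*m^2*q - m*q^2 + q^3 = q*(-7*m + q)*(6*m + q)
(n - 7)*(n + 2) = n^2 - 5*n - 14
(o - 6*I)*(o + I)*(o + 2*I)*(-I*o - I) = -I*o^4 - 3*o^3 - I*o^3 - 3*o^2 - 16*I*o^2 + 12*o - 16*I*o + 12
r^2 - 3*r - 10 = (r - 5)*(r + 2)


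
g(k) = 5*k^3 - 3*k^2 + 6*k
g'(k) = 15*k^2 - 6*k + 6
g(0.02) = 0.12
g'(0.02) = 5.89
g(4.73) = 490.38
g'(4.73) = 313.21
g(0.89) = 6.49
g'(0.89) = 12.54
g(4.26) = 357.66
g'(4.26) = 252.65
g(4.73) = 490.38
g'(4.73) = 313.21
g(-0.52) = -4.63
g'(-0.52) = 13.18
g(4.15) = 330.60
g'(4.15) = 239.44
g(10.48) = 5488.50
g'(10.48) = 1590.58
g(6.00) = 1008.00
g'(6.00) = 510.00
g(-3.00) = -180.00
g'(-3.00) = 159.00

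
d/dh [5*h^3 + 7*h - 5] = 15*h^2 + 7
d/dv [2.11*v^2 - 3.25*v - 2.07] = 4.22*v - 3.25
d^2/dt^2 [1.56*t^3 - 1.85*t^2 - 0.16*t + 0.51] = 9.36*t - 3.7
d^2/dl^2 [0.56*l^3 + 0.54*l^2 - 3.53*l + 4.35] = 3.36*l + 1.08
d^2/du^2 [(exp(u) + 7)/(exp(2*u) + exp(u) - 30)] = (exp(4*u) + 27*exp(3*u) + 201*exp(2*u) + 877*exp(u) + 1110)*exp(u)/(exp(6*u) + 3*exp(5*u) - 87*exp(4*u) - 179*exp(3*u) + 2610*exp(2*u) + 2700*exp(u) - 27000)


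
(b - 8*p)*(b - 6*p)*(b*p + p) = b^3*p - 14*b^2*p^2 + b^2*p + 48*b*p^3 - 14*b*p^2 + 48*p^3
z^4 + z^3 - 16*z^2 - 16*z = z*(z - 4)*(z + 1)*(z + 4)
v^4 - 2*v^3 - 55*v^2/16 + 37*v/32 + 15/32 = (v - 3)*(v - 1/2)*(v + 1/4)*(v + 5/4)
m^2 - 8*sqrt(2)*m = m*(m - 8*sqrt(2))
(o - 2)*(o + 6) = o^2 + 4*o - 12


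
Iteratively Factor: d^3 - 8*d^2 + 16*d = (d)*(d^2 - 8*d + 16) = d*(d - 4)*(d - 4)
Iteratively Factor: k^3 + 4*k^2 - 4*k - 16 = (k + 4)*(k^2 - 4) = (k + 2)*(k + 4)*(k - 2)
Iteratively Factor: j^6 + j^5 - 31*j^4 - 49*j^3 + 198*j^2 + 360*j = (j + 4)*(j^5 - 3*j^4 - 19*j^3 + 27*j^2 + 90*j) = (j - 3)*(j + 4)*(j^4 - 19*j^2 - 30*j) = (j - 3)*(j + 3)*(j + 4)*(j^3 - 3*j^2 - 10*j) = j*(j - 3)*(j + 3)*(j + 4)*(j^2 - 3*j - 10) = j*(j - 5)*(j - 3)*(j + 3)*(j + 4)*(j + 2)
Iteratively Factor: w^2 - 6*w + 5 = (w - 1)*(w - 5)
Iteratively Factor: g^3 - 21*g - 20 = (g + 4)*(g^2 - 4*g - 5) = (g + 1)*(g + 4)*(g - 5)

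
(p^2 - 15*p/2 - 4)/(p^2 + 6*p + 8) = (p^2 - 15*p/2 - 4)/(p^2 + 6*p + 8)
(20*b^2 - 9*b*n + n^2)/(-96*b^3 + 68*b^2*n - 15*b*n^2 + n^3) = (-5*b + n)/(24*b^2 - 11*b*n + n^2)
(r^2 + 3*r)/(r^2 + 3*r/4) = 4*(r + 3)/(4*r + 3)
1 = 1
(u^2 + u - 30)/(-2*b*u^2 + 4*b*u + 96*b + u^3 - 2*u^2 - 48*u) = (u - 5)/(-2*b*u + 16*b + u^2 - 8*u)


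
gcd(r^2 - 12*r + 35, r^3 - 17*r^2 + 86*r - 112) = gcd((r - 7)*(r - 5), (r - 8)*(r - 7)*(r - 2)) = r - 7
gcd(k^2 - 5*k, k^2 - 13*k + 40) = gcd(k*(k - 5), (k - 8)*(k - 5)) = k - 5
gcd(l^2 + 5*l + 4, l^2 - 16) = l + 4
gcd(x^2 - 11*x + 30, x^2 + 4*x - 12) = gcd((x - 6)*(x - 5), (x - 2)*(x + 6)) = 1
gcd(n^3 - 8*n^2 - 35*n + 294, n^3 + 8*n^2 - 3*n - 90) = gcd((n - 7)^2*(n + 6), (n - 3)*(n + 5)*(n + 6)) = n + 6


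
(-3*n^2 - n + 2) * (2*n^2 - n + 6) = -6*n^4 + n^3 - 13*n^2 - 8*n + 12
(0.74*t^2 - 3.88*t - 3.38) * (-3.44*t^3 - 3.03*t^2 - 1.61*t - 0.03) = -2.5456*t^5 + 11.105*t^4 + 22.1922*t^3 + 16.466*t^2 + 5.5582*t + 0.1014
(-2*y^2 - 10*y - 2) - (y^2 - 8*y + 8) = -3*y^2 - 2*y - 10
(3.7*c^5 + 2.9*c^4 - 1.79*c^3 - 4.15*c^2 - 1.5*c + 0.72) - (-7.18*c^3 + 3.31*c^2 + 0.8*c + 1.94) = 3.7*c^5 + 2.9*c^4 + 5.39*c^3 - 7.46*c^2 - 2.3*c - 1.22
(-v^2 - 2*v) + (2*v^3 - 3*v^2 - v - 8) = 2*v^3 - 4*v^2 - 3*v - 8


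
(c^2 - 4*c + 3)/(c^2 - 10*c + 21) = (c - 1)/(c - 7)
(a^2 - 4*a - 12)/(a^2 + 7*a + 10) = (a - 6)/(a + 5)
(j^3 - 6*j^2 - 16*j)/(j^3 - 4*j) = (j - 8)/(j - 2)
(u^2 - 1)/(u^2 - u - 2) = (u - 1)/(u - 2)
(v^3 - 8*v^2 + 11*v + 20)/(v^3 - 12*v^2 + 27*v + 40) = (v - 4)/(v - 8)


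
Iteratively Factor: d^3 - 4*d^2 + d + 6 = (d + 1)*(d^2 - 5*d + 6) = (d - 2)*(d + 1)*(d - 3)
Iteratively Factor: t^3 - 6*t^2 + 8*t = (t)*(t^2 - 6*t + 8) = t*(t - 4)*(t - 2)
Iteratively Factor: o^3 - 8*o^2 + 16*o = (o - 4)*(o^2 - 4*o) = o*(o - 4)*(o - 4)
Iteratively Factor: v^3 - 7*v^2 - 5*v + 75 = (v - 5)*(v^2 - 2*v - 15) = (v - 5)*(v + 3)*(v - 5)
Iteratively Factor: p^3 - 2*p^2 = (p)*(p^2 - 2*p) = p^2*(p - 2)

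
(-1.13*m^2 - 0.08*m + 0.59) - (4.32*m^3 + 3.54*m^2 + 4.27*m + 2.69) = -4.32*m^3 - 4.67*m^2 - 4.35*m - 2.1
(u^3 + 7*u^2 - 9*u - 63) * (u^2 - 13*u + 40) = u^5 - 6*u^4 - 60*u^3 + 334*u^2 + 459*u - 2520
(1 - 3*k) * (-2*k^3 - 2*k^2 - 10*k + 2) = 6*k^4 + 4*k^3 + 28*k^2 - 16*k + 2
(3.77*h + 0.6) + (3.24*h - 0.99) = 7.01*h - 0.39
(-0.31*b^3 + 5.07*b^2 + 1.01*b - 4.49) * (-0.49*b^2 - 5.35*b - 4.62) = 0.1519*b^5 - 0.8258*b^4 - 26.1872*b^3 - 26.6268*b^2 + 19.3553*b + 20.7438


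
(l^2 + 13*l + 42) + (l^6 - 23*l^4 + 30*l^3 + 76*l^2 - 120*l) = l^6 - 23*l^4 + 30*l^3 + 77*l^2 - 107*l + 42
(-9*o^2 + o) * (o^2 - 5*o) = -9*o^4 + 46*o^3 - 5*o^2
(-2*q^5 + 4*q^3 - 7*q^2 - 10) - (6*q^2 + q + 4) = -2*q^5 + 4*q^3 - 13*q^2 - q - 14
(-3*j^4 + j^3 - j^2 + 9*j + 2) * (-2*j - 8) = 6*j^5 + 22*j^4 - 6*j^3 - 10*j^2 - 76*j - 16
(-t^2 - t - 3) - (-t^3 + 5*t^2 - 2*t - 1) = t^3 - 6*t^2 + t - 2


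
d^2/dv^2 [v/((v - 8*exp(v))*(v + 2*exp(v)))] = 2*(3*v^4*exp(v) + 50*v^3*exp(2*v) - 12*v^3*exp(v) + v^3 + 144*v^2*exp(3*v) - 96*v^2*exp(2*v) + 512*v*exp(4*v) + 48*v*exp(2*v) - 512*exp(4*v) - 96*exp(3*v))/(v^6 - 18*v^5*exp(v) + 60*v^4*exp(2*v) + 360*v^3*exp(3*v) - 960*v^2*exp(4*v) - 4608*v*exp(5*v) - 4096*exp(6*v))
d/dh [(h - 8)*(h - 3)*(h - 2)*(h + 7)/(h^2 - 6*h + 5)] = 2*(h^5 - 12*h^4 + 46*h^3 - 47*h^2 + 111*h - 323)/(h^4 - 12*h^3 + 46*h^2 - 60*h + 25)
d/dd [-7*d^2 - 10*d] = -14*d - 10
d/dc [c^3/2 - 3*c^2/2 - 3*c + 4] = 3*c^2/2 - 3*c - 3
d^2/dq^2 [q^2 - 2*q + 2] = 2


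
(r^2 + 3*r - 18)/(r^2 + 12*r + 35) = (r^2 + 3*r - 18)/(r^2 + 12*r + 35)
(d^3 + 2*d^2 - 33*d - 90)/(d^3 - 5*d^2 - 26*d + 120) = (d + 3)/(d - 4)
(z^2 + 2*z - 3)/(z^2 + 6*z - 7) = (z + 3)/(z + 7)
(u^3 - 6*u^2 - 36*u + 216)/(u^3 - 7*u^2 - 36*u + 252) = (u - 6)/(u - 7)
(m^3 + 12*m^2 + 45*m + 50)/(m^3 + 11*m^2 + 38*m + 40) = (m + 5)/(m + 4)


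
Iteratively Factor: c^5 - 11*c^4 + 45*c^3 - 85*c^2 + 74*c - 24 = (c - 3)*(c^4 - 8*c^3 + 21*c^2 - 22*c + 8) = (c - 3)*(c - 2)*(c^3 - 6*c^2 + 9*c - 4) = (c - 4)*(c - 3)*(c - 2)*(c^2 - 2*c + 1) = (c - 4)*(c - 3)*(c - 2)*(c - 1)*(c - 1)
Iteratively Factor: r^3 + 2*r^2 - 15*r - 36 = (r + 3)*(r^2 - r - 12) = (r + 3)^2*(r - 4)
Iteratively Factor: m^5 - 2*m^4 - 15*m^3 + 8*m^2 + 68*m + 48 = (m - 3)*(m^4 + m^3 - 12*m^2 - 28*m - 16) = (m - 4)*(m - 3)*(m^3 + 5*m^2 + 8*m + 4) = (m - 4)*(m - 3)*(m + 2)*(m^2 + 3*m + 2) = (m - 4)*(m - 3)*(m + 2)^2*(m + 1)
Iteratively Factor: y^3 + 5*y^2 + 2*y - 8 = (y + 2)*(y^2 + 3*y - 4) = (y + 2)*(y + 4)*(y - 1)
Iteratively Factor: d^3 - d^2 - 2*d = (d + 1)*(d^2 - 2*d) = (d - 2)*(d + 1)*(d)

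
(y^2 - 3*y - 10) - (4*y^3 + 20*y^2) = -4*y^3 - 19*y^2 - 3*y - 10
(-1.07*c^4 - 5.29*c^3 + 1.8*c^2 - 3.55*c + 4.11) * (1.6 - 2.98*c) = 3.1886*c^5 + 14.0522*c^4 - 13.828*c^3 + 13.459*c^2 - 17.9278*c + 6.576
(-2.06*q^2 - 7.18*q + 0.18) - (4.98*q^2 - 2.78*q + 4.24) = -7.04*q^2 - 4.4*q - 4.06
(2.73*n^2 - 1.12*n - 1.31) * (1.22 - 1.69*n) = -4.6137*n^3 + 5.2234*n^2 + 0.8475*n - 1.5982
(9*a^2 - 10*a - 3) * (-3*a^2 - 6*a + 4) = -27*a^4 - 24*a^3 + 105*a^2 - 22*a - 12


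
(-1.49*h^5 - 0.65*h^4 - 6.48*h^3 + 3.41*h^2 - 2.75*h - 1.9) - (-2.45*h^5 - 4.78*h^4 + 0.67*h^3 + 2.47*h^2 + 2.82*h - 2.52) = 0.96*h^5 + 4.13*h^4 - 7.15*h^3 + 0.94*h^2 - 5.57*h + 0.62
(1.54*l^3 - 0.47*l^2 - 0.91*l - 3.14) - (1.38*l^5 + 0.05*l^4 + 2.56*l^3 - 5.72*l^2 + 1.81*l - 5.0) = -1.38*l^5 - 0.05*l^4 - 1.02*l^3 + 5.25*l^2 - 2.72*l + 1.86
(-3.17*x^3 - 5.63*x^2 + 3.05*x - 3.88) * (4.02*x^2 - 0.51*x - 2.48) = -12.7434*x^5 - 21.0159*x^4 + 22.9939*x^3 - 3.1907*x^2 - 5.5852*x + 9.6224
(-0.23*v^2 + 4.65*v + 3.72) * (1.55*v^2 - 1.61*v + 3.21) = -0.3565*v^4 + 7.5778*v^3 - 2.4588*v^2 + 8.9373*v + 11.9412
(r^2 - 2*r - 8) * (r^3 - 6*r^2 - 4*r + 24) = r^5 - 8*r^4 + 80*r^2 - 16*r - 192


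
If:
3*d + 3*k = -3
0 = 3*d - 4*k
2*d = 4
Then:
No Solution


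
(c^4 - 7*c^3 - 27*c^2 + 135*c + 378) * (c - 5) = c^5 - 12*c^4 + 8*c^3 + 270*c^2 - 297*c - 1890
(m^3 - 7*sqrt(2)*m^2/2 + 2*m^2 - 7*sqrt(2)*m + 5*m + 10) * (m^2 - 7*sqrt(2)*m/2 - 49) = m^5 - 7*sqrt(2)*m^4 + 2*m^4 - 14*sqrt(2)*m^3 - 39*m^3/2 - 39*m^2 + 154*sqrt(2)*m^2 - 245*m + 308*sqrt(2)*m - 490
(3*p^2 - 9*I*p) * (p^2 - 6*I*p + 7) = 3*p^4 - 27*I*p^3 - 33*p^2 - 63*I*p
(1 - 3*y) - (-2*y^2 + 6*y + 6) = 2*y^2 - 9*y - 5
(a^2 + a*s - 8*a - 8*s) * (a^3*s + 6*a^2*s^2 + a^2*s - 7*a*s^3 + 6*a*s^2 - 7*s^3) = a^5*s + 7*a^4*s^2 - 7*a^4*s - a^3*s^3 - 49*a^3*s^2 - 8*a^3*s - 7*a^2*s^4 + 7*a^2*s^3 - 56*a^2*s^2 + 49*a*s^4 + 8*a*s^3 + 56*s^4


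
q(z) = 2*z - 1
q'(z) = 2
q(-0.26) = -1.52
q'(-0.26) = 2.00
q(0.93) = 0.86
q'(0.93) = 2.00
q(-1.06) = -3.12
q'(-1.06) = 2.00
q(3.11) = 5.22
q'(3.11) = 2.00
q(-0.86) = -2.72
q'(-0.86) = 2.00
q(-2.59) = -6.18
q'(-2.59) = 2.00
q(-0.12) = -1.24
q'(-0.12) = 2.00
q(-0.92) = -2.84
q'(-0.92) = 2.00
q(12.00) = 23.00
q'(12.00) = 2.00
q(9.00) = 17.00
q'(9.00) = 2.00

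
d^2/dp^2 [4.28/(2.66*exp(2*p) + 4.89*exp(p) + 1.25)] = (4.28*(5.32*exp(p) + 4.89)*(10.64*exp(p) + 9.78)*exp(p) - (45.5392*exp(p) + 20.9292)*(2.66*exp(2*p) + 4.89*exp(p) + 1.25))*exp(p)/(2.66*exp(2*p) + 4.89*exp(p) + 1.25)^3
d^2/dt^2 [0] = 0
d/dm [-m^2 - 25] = -2*m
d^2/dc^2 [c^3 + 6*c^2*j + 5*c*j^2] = 6*c + 12*j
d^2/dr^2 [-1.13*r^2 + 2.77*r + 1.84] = -2.26000000000000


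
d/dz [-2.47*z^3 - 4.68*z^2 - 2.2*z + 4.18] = -7.41*z^2 - 9.36*z - 2.2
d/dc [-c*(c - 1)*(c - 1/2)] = -3*c^2 + 3*c - 1/2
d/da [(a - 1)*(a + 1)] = 2*a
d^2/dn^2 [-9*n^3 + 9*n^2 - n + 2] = 18 - 54*n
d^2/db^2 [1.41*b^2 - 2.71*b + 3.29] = 2.82000000000000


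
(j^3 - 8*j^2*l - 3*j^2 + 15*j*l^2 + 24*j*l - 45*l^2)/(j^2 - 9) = (j^2 - 8*j*l + 15*l^2)/(j + 3)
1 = 1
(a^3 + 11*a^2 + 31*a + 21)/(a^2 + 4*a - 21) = (a^2 + 4*a + 3)/(a - 3)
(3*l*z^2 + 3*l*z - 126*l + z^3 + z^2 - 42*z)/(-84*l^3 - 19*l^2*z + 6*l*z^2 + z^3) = (z^2 + z - 42)/(-28*l^2 + 3*l*z + z^2)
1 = 1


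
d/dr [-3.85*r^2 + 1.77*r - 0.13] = 1.77 - 7.7*r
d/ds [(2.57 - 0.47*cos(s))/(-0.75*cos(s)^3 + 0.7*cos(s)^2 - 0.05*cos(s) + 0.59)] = (0.705*cos(s)^3 - 6.1115*cos(s)^2 + 3.598*cos(s) + 0.1488)*sin(s)/(0.5625*cos(s)^6 - 1.05*cos(s)^5 + 0.565*cos(s)^4 - 0.955*cos(s)^3 + 0.8285*cos(s)^2 - 0.059*cos(s) + 0.3481)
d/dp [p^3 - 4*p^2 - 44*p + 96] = 3*p^2 - 8*p - 44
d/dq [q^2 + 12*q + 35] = 2*q + 12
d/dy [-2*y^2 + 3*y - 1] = 3 - 4*y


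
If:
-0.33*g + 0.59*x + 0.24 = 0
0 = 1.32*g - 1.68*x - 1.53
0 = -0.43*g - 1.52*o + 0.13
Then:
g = 2.23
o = -0.54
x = 0.84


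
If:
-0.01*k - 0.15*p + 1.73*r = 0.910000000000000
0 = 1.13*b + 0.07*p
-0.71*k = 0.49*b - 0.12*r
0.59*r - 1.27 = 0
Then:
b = -1.16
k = 1.16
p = 18.68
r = 2.15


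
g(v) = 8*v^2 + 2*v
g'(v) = 16*v + 2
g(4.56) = 175.47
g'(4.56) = 74.96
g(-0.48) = 0.88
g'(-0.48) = -5.68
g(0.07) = 0.18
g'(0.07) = 3.12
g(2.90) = 73.08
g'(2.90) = 48.40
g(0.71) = 5.45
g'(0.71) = 13.36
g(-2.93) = 62.82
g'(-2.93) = -44.88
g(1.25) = 15.00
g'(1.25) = 22.00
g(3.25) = 91.00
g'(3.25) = 54.00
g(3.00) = 78.00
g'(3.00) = 50.00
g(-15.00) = 1770.00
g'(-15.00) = -238.00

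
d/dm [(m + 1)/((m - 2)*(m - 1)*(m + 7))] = (-2*m^3 - 7*m^2 - 8*m + 33)/(m^6 + 8*m^5 - 22*m^4 - 124*m^3 + 473*m^2 - 532*m + 196)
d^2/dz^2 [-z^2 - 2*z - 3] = -2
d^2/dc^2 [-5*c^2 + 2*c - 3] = -10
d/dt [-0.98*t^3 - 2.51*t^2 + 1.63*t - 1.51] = -2.94*t^2 - 5.02*t + 1.63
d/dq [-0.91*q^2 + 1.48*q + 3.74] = 1.48 - 1.82*q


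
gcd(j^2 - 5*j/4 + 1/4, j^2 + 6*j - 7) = j - 1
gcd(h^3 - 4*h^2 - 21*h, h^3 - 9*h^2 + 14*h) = h^2 - 7*h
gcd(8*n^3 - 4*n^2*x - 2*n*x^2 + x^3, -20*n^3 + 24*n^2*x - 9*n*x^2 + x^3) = 4*n^2 - 4*n*x + x^2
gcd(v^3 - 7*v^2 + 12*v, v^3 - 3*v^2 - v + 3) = v - 3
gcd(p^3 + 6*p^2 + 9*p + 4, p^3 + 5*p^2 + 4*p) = p^2 + 5*p + 4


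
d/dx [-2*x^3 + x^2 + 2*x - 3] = -6*x^2 + 2*x + 2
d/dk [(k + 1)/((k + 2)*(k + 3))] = (-k^2 - 2*k + 1)/(k^4 + 10*k^3 + 37*k^2 + 60*k + 36)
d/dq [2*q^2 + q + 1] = 4*q + 1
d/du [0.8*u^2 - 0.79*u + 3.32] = 1.6*u - 0.79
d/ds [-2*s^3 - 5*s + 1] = -6*s^2 - 5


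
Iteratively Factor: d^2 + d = (d + 1)*(d)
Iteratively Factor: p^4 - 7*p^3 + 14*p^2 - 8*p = (p - 4)*(p^3 - 3*p^2 + 2*p) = (p - 4)*(p - 2)*(p^2 - p) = p*(p - 4)*(p - 2)*(p - 1)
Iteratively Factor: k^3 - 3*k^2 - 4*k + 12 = (k + 2)*(k^2 - 5*k + 6) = (k - 3)*(k + 2)*(k - 2)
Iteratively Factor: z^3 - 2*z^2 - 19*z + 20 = (z + 4)*(z^2 - 6*z + 5) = (z - 5)*(z + 4)*(z - 1)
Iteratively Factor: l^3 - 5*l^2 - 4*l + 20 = (l - 2)*(l^2 - 3*l - 10) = (l - 5)*(l - 2)*(l + 2)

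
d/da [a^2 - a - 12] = 2*a - 1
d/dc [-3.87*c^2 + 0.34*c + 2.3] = 0.34 - 7.74*c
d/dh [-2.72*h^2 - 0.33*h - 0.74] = -5.44*h - 0.33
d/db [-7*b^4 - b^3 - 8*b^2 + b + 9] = -28*b^3 - 3*b^2 - 16*b + 1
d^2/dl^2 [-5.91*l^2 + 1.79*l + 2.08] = -11.8200000000000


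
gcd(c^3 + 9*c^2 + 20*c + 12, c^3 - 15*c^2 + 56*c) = 1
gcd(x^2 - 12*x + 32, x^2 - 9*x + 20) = x - 4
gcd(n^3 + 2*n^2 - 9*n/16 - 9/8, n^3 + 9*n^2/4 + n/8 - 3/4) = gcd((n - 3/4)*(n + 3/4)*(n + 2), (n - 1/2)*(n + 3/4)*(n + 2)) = n^2 + 11*n/4 + 3/2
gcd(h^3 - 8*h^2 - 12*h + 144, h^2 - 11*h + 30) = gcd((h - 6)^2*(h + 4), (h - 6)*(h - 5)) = h - 6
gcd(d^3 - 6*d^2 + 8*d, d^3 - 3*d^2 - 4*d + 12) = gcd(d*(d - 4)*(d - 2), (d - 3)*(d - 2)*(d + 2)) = d - 2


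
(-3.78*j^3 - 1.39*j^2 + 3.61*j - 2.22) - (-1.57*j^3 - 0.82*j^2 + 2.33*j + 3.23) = -2.21*j^3 - 0.57*j^2 + 1.28*j - 5.45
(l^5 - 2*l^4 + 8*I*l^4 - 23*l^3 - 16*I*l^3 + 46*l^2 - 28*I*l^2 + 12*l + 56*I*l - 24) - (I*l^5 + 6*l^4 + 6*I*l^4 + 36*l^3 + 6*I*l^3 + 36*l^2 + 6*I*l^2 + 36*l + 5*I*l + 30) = l^5 - I*l^5 - 8*l^4 + 2*I*l^4 - 59*l^3 - 22*I*l^3 + 10*l^2 - 34*I*l^2 - 24*l + 51*I*l - 54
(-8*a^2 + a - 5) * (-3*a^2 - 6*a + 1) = 24*a^4 + 45*a^3 + a^2 + 31*a - 5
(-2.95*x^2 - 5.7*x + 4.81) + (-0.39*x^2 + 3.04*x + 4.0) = -3.34*x^2 - 2.66*x + 8.81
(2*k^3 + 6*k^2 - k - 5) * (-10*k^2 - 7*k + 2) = -20*k^5 - 74*k^4 - 28*k^3 + 69*k^2 + 33*k - 10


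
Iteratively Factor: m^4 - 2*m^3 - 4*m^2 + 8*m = (m + 2)*(m^3 - 4*m^2 + 4*m) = m*(m + 2)*(m^2 - 4*m + 4) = m*(m - 2)*(m + 2)*(m - 2)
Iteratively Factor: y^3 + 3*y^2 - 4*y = (y + 4)*(y^2 - y) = (y - 1)*(y + 4)*(y)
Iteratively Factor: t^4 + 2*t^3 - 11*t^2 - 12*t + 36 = (t - 2)*(t^3 + 4*t^2 - 3*t - 18) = (t - 2)*(t + 3)*(t^2 + t - 6) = (t - 2)*(t + 3)^2*(t - 2)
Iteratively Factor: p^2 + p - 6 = (p + 3)*(p - 2)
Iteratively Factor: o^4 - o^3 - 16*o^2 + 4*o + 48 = (o - 2)*(o^3 + o^2 - 14*o - 24) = (o - 2)*(o + 3)*(o^2 - 2*o - 8) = (o - 2)*(o + 2)*(o + 3)*(o - 4)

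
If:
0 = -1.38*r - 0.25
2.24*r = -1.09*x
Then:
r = -0.18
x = 0.37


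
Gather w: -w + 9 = 9 - w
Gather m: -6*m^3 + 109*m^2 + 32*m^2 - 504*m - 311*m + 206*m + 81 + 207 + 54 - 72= -6*m^3 + 141*m^2 - 609*m + 270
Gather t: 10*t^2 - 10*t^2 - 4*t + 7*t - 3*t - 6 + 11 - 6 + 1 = 0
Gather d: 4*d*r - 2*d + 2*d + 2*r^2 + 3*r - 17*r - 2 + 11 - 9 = 4*d*r + 2*r^2 - 14*r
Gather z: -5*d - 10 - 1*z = -5*d - z - 10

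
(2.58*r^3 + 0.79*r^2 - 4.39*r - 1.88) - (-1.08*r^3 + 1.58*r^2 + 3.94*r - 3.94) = 3.66*r^3 - 0.79*r^2 - 8.33*r + 2.06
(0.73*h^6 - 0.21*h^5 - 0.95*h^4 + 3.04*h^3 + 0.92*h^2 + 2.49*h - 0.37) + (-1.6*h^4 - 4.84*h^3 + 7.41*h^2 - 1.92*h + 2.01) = 0.73*h^6 - 0.21*h^5 - 2.55*h^4 - 1.8*h^3 + 8.33*h^2 + 0.57*h + 1.64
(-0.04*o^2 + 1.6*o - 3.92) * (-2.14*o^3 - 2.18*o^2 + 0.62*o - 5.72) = 0.0856*o^5 - 3.3368*o^4 + 4.876*o^3 + 9.7664*o^2 - 11.5824*o + 22.4224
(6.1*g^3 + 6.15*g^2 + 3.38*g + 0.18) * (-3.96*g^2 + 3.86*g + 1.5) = -24.156*g^5 - 0.808000000000003*g^4 + 19.5042*g^3 + 21.559*g^2 + 5.7648*g + 0.27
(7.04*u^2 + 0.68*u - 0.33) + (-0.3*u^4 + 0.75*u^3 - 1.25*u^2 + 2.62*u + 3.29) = -0.3*u^4 + 0.75*u^3 + 5.79*u^2 + 3.3*u + 2.96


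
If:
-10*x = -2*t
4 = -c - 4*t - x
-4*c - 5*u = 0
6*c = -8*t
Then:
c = 80/43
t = -60/43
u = -64/43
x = -12/43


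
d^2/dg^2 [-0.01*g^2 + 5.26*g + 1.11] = -0.0200000000000000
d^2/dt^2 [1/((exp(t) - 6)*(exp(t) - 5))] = (4*exp(3*t) - 33*exp(2*t) + exp(t) + 330)*exp(t)/(exp(6*t) - 33*exp(5*t) + 453*exp(4*t) - 3311*exp(3*t) + 13590*exp(2*t) - 29700*exp(t) + 27000)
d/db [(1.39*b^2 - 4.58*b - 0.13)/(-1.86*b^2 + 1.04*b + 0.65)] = (-7.0732*b^2 + 1.3234*b - 2.8418)/(3.4596*b^4 - 3.8688*b^3 - 1.3364*b^2 + 1.352*b + 0.4225)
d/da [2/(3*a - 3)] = -2/(3*(a - 1)^2)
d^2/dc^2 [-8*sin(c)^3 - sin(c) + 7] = (72*sin(c)^2 - 47)*sin(c)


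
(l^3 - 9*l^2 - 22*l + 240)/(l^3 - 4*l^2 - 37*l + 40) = (l - 6)/(l - 1)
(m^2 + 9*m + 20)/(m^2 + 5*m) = (m + 4)/m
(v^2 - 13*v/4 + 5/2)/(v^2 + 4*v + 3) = (4*v^2 - 13*v + 10)/(4*(v^2 + 4*v + 3))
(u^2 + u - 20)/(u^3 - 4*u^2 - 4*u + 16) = (u + 5)/(u^2 - 4)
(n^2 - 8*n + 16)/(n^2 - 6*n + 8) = (n - 4)/(n - 2)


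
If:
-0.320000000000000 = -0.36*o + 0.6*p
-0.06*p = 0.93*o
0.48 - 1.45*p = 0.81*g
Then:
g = 1.51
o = 0.03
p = -0.51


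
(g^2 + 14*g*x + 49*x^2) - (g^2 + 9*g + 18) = 14*g*x - 9*g + 49*x^2 - 18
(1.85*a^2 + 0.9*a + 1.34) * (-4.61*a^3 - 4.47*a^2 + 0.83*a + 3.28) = -8.5285*a^5 - 12.4185*a^4 - 8.6649*a^3 + 0.8252*a^2 + 4.0642*a + 4.3952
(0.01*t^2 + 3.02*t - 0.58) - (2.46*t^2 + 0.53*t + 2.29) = -2.45*t^2 + 2.49*t - 2.87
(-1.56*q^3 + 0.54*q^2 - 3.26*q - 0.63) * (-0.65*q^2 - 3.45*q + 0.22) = 1.014*q^5 + 5.031*q^4 - 0.0872000000000006*q^3 + 11.7753*q^2 + 1.4563*q - 0.1386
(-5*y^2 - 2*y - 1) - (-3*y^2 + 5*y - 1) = -2*y^2 - 7*y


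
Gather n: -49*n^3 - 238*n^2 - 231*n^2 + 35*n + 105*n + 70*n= -49*n^3 - 469*n^2 + 210*n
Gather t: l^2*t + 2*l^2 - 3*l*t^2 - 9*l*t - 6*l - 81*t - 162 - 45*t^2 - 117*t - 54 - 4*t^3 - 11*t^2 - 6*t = 2*l^2 - 6*l - 4*t^3 + t^2*(-3*l - 56) + t*(l^2 - 9*l - 204) - 216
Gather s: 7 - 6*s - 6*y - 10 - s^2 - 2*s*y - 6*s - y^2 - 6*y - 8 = -s^2 + s*(-2*y - 12) - y^2 - 12*y - 11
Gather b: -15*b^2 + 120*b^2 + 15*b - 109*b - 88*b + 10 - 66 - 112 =105*b^2 - 182*b - 168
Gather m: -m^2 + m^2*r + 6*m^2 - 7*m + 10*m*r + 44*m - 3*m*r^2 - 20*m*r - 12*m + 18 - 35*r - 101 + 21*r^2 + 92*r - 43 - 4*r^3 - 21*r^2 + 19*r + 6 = m^2*(r + 5) + m*(-3*r^2 - 10*r + 25) - 4*r^3 + 76*r - 120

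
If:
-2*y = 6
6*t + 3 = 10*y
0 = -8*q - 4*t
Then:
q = 11/4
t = -11/2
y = -3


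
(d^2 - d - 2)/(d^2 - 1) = (d - 2)/(d - 1)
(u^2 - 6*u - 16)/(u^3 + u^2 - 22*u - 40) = (u - 8)/(u^2 - u - 20)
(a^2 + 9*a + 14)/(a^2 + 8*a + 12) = (a + 7)/(a + 6)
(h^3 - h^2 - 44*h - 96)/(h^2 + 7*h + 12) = h - 8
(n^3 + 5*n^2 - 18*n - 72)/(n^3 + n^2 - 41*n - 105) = (n^2 + 2*n - 24)/(n^2 - 2*n - 35)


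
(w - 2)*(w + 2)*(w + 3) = w^3 + 3*w^2 - 4*w - 12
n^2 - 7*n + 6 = (n - 6)*(n - 1)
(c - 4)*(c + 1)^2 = c^3 - 2*c^2 - 7*c - 4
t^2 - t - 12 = (t - 4)*(t + 3)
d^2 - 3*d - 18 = (d - 6)*(d + 3)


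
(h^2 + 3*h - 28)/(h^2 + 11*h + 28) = (h - 4)/(h + 4)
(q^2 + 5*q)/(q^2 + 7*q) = (q + 5)/(q + 7)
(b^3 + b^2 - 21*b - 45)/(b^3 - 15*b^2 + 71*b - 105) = (b^2 + 6*b + 9)/(b^2 - 10*b + 21)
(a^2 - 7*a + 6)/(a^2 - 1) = (a - 6)/(a + 1)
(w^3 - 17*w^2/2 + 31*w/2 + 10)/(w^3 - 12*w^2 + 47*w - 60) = (w + 1/2)/(w - 3)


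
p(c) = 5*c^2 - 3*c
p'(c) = 10*c - 3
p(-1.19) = 10.65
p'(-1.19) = -14.90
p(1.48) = 6.51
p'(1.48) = 11.80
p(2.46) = 22.88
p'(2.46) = 21.60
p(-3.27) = 63.27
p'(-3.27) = -35.70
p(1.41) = 5.71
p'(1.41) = 11.10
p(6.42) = 186.82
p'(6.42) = 61.20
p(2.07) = 15.21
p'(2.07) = 17.70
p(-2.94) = 52.04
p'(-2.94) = -32.40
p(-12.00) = 756.00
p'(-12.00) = -123.00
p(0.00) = 0.00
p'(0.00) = -3.00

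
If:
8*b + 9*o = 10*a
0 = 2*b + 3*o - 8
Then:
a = 16/5 - 3*o/10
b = 4 - 3*o/2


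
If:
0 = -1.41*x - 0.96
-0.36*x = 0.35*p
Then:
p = 0.70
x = -0.68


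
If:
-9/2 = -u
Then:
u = 9/2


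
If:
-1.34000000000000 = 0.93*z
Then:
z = -1.44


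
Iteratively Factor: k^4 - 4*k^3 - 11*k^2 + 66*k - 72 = (k - 3)*(k^3 - k^2 - 14*k + 24) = (k - 3)*(k - 2)*(k^2 + k - 12) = (k - 3)*(k - 2)*(k + 4)*(k - 3)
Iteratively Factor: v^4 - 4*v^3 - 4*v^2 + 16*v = (v - 2)*(v^3 - 2*v^2 - 8*v) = v*(v - 2)*(v^2 - 2*v - 8) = v*(v - 2)*(v + 2)*(v - 4)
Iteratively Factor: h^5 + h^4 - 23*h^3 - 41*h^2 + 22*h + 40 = (h - 5)*(h^4 + 6*h^3 + 7*h^2 - 6*h - 8) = (h - 5)*(h + 1)*(h^3 + 5*h^2 + 2*h - 8) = (h - 5)*(h - 1)*(h + 1)*(h^2 + 6*h + 8) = (h - 5)*(h - 1)*(h + 1)*(h + 2)*(h + 4)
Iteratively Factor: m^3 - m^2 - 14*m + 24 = (m + 4)*(m^2 - 5*m + 6) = (m - 2)*(m + 4)*(m - 3)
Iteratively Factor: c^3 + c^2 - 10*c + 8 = (c - 1)*(c^2 + 2*c - 8) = (c - 2)*(c - 1)*(c + 4)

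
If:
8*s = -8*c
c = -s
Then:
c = -s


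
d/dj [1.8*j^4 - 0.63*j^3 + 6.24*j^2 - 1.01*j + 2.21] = 7.2*j^3 - 1.89*j^2 + 12.48*j - 1.01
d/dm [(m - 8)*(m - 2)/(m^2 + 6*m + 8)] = 16*(m^2 - m - 11)/(m^4 + 12*m^3 + 52*m^2 + 96*m + 64)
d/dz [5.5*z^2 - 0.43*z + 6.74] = 11.0*z - 0.43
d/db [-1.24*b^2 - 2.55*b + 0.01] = -2.48*b - 2.55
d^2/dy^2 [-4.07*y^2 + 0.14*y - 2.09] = -8.14000000000000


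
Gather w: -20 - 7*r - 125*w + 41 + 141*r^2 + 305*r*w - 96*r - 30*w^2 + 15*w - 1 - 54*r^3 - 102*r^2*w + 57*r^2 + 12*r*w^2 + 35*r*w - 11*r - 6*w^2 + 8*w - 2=-54*r^3 + 198*r^2 - 114*r + w^2*(12*r - 36) + w*(-102*r^2 + 340*r - 102) + 18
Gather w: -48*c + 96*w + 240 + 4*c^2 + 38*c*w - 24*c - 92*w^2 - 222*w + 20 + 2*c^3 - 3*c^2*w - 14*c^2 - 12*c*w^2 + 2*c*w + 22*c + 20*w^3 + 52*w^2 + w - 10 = 2*c^3 - 10*c^2 - 50*c + 20*w^3 + w^2*(-12*c - 40) + w*(-3*c^2 + 40*c - 125) + 250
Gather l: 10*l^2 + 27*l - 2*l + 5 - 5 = 10*l^2 + 25*l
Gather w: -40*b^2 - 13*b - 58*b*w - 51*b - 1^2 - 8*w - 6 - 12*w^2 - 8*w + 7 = -40*b^2 - 64*b - 12*w^2 + w*(-58*b - 16)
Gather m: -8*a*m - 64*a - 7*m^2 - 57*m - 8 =-64*a - 7*m^2 + m*(-8*a - 57) - 8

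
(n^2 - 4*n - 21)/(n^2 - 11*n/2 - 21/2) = 2*(n + 3)/(2*n + 3)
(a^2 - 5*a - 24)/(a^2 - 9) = (a - 8)/(a - 3)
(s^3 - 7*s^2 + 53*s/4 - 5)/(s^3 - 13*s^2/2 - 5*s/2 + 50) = (4*s^2 - 12*s + 5)/(2*(2*s^2 - 5*s - 25))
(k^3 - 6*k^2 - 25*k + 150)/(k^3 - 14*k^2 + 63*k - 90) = (k + 5)/(k - 3)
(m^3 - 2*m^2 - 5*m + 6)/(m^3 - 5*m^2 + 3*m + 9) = (m^2 + m - 2)/(m^2 - 2*m - 3)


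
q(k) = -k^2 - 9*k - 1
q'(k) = -2*k - 9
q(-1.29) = 8.95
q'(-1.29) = -6.42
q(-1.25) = 8.69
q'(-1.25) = -6.50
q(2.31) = -27.13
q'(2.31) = -13.62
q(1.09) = -12.00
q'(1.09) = -11.18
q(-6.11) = 16.66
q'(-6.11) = 3.22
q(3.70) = -47.99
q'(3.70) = -16.40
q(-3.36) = 17.95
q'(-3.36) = -2.28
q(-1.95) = 12.75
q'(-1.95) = -5.10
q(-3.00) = 17.00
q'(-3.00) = -3.00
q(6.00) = -91.00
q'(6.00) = -21.00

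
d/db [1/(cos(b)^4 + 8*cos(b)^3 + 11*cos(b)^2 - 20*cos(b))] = 2*(2*cos(b)^3 + 12*cos(b)^2 + 11*cos(b) - 10)*sin(b)/((cos(b)^3 + 8*cos(b)^2 + 11*cos(b) - 20)^2*cos(b)^2)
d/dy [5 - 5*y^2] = -10*y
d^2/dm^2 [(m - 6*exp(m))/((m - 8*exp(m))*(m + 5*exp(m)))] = (-3*m^4*exp(m) + 151*m^3*exp(2*m) + 12*m^3*exp(m) + 2*m^3 - 1080*m^2*exp(3*m) - 480*m^2*exp(2*m) - 36*m^2*exp(m) + 7120*m*exp(4*m) + 2880*m*exp(3*m) + 348*m*exp(2*m) - 9600*exp(5*m) - 9280*exp(4*m) - 828*exp(3*m))/(m^6 - 9*m^5*exp(m) - 93*m^4*exp(2*m) + 693*m^3*exp(3*m) + 3720*m^2*exp(4*m) - 14400*m*exp(5*m) - 64000*exp(6*m))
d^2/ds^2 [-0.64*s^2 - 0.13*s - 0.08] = -1.28000000000000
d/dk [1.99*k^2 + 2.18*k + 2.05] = 3.98*k + 2.18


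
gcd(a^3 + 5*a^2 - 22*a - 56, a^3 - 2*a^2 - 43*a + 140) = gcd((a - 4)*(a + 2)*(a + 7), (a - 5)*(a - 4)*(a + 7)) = a^2 + 3*a - 28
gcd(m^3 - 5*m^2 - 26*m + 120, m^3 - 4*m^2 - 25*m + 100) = m^2 + m - 20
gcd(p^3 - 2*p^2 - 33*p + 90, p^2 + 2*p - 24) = p + 6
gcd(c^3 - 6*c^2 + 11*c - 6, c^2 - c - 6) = c - 3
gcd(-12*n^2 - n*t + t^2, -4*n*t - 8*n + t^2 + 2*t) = -4*n + t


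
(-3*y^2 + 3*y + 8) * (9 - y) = 3*y^3 - 30*y^2 + 19*y + 72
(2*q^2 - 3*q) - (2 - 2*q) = 2*q^2 - q - 2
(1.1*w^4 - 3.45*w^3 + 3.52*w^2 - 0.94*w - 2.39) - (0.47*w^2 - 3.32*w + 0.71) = 1.1*w^4 - 3.45*w^3 + 3.05*w^2 + 2.38*w - 3.1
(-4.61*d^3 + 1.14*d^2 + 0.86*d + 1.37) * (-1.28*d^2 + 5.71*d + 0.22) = 5.9008*d^5 - 27.7823*d^4 + 4.3944*d^3 + 3.4078*d^2 + 8.0119*d + 0.3014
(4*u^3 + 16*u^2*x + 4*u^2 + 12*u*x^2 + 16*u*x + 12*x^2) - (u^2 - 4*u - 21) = 4*u^3 + 16*u^2*x + 3*u^2 + 12*u*x^2 + 16*u*x + 4*u + 12*x^2 + 21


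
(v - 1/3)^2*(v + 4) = v^3 + 10*v^2/3 - 23*v/9 + 4/9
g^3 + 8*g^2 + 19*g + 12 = (g + 1)*(g + 3)*(g + 4)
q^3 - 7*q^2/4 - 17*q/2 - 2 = (q - 4)*(q + 1/4)*(q + 2)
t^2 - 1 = (t - 1)*(t + 1)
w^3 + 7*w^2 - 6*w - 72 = (w - 3)*(w + 4)*(w + 6)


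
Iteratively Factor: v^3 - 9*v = (v - 3)*(v^2 + 3*v) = (v - 3)*(v + 3)*(v)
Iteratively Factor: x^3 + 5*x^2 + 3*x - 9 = (x + 3)*(x^2 + 2*x - 3) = (x + 3)^2*(x - 1)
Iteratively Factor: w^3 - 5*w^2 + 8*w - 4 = (w - 1)*(w^2 - 4*w + 4) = (w - 2)*(w - 1)*(w - 2)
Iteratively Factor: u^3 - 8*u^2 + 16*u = (u - 4)*(u^2 - 4*u) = (u - 4)^2*(u)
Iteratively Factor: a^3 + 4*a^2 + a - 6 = (a - 1)*(a^2 + 5*a + 6) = (a - 1)*(a + 2)*(a + 3)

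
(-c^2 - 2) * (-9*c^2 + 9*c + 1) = 9*c^4 - 9*c^3 + 17*c^2 - 18*c - 2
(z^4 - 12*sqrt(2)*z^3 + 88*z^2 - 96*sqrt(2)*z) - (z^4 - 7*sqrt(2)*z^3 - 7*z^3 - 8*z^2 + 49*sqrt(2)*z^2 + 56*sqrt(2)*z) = -5*sqrt(2)*z^3 + 7*z^3 - 49*sqrt(2)*z^2 + 96*z^2 - 152*sqrt(2)*z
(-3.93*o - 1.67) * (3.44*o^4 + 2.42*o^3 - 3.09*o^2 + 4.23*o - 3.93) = -13.5192*o^5 - 15.2554*o^4 + 8.1023*o^3 - 11.4636*o^2 + 8.3808*o + 6.5631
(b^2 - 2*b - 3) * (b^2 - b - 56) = b^4 - 3*b^3 - 57*b^2 + 115*b + 168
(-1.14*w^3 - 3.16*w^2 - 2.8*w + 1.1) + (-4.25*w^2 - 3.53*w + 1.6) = -1.14*w^3 - 7.41*w^2 - 6.33*w + 2.7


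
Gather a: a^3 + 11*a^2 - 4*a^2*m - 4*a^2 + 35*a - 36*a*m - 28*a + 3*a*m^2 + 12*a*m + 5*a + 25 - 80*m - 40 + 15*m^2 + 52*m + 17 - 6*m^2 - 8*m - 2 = a^3 + a^2*(7 - 4*m) + a*(3*m^2 - 24*m + 12) + 9*m^2 - 36*m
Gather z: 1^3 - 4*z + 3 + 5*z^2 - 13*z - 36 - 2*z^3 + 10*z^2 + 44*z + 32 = -2*z^3 + 15*z^2 + 27*z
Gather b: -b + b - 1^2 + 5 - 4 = 0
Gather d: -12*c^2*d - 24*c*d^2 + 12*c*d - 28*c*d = -24*c*d^2 + d*(-12*c^2 - 16*c)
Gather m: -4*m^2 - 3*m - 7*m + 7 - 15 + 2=-4*m^2 - 10*m - 6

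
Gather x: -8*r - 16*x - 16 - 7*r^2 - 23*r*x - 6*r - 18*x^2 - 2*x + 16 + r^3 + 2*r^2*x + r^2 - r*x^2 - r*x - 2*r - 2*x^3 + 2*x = r^3 - 6*r^2 - 16*r - 2*x^3 + x^2*(-r - 18) + x*(2*r^2 - 24*r - 16)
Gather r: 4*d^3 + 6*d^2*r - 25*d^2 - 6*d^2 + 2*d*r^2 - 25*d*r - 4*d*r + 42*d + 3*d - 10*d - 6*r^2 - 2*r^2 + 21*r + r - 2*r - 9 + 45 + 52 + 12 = 4*d^3 - 31*d^2 + 35*d + r^2*(2*d - 8) + r*(6*d^2 - 29*d + 20) + 100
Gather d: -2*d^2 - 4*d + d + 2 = -2*d^2 - 3*d + 2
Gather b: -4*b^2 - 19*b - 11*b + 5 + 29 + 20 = -4*b^2 - 30*b + 54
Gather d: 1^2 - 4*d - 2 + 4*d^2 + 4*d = 4*d^2 - 1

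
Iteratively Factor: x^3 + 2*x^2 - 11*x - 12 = (x - 3)*(x^2 + 5*x + 4) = (x - 3)*(x + 4)*(x + 1)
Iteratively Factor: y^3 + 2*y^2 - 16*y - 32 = (y - 4)*(y^2 + 6*y + 8) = (y - 4)*(y + 2)*(y + 4)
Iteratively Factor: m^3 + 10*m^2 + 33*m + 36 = (m + 4)*(m^2 + 6*m + 9) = (m + 3)*(m + 4)*(m + 3)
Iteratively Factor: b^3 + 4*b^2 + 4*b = (b)*(b^2 + 4*b + 4) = b*(b + 2)*(b + 2)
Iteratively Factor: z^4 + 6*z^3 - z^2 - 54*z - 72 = (z + 3)*(z^3 + 3*z^2 - 10*z - 24) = (z - 3)*(z + 3)*(z^2 + 6*z + 8) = (z - 3)*(z + 3)*(z + 4)*(z + 2)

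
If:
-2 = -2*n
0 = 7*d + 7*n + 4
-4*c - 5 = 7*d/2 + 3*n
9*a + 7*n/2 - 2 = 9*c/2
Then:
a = -23/48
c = -5/8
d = -11/7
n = 1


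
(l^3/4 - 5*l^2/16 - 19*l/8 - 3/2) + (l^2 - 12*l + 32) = l^3/4 + 11*l^2/16 - 115*l/8 + 61/2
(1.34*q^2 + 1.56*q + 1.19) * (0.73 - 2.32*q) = -3.1088*q^3 - 2.641*q^2 - 1.622*q + 0.8687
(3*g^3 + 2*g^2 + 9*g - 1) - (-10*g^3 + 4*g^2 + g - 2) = 13*g^3 - 2*g^2 + 8*g + 1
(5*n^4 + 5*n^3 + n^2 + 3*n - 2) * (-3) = -15*n^4 - 15*n^3 - 3*n^2 - 9*n + 6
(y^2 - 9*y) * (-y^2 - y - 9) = -y^4 + 8*y^3 + 81*y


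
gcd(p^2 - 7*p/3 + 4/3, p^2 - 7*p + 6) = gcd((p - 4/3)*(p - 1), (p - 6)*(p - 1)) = p - 1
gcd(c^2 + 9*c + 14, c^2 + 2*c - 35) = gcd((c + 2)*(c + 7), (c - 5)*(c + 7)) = c + 7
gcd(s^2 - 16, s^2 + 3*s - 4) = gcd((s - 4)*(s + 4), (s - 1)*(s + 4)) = s + 4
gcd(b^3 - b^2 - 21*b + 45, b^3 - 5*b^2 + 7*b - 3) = b - 3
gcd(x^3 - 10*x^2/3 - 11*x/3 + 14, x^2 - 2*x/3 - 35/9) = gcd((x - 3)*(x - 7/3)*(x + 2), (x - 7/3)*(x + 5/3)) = x - 7/3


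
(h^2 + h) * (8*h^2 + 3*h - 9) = 8*h^4 + 11*h^3 - 6*h^2 - 9*h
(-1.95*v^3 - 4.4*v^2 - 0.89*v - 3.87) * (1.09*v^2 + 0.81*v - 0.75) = -2.1255*v^5 - 6.3755*v^4 - 3.0716*v^3 - 1.6392*v^2 - 2.4672*v + 2.9025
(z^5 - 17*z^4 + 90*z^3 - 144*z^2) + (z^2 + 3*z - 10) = z^5 - 17*z^4 + 90*z^3 - 143*z^2 + 3*z - 10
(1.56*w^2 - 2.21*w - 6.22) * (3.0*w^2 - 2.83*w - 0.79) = 4.68*w^4 - 11.0448*w^3 - 13.6381*w^2 + 19.3485*w + 4.9138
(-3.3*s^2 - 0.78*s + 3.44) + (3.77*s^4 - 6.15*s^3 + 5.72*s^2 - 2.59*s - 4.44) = 3.77*s^4 - 6.15*s^3 + 2.42*s^2 - 3.37*s - 1.0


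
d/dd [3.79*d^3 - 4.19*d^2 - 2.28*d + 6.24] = 11.37*d^2 - 8.38*d - 2.28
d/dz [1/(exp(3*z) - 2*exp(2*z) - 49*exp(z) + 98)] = (-3*exp(2*z) + 4*exp(z) + 49)*exp(z)/(exp(3*z) - 2*exp(2*z) - 49*exp(z) + 98)^2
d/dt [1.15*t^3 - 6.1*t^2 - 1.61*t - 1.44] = 3.45*t^2 - 12.2*t - 1.61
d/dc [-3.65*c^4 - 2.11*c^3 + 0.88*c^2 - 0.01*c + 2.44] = -14.6*c^3 - 6.33*c^2 + 1.76*c - 0.01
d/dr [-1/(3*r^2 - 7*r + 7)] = (6*r - 7)/(3*r^2 - 7*r + 7)^2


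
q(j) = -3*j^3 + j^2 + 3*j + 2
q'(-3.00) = -84.00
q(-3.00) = 83.00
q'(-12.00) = -1317.00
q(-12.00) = 5294.00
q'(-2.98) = -82.88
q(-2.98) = 81.33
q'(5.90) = -298.49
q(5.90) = -561.63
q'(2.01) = -29.34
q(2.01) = -12.29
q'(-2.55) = -60.62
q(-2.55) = 50.60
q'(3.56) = -103.94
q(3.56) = -110.00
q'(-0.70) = -2.81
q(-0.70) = 1.42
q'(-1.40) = -17.44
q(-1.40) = 7.99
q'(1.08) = -5.34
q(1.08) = 2.63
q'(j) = -9*j^2 + 2*j + 3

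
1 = 1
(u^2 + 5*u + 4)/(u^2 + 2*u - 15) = (u^2 + 5*u + 4)/(u^2 + 2*u - 15)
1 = 1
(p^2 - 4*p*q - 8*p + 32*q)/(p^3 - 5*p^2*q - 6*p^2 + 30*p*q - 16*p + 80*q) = (p - 4*q)/(p^2 - 5*p*q + 2*p - 10*q)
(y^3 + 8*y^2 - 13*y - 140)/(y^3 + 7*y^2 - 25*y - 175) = (y - 4)/(y - 5)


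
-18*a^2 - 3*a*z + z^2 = (-6*a + z)*(3*a + z)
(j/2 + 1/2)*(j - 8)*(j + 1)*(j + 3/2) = j^4/2 - 9*j^3/4 - 12*j^2 - 61*j/4 - 6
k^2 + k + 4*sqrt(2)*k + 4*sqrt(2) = (k + 1)*(k + 4*sqrt(2))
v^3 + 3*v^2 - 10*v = v*(v - 2)*(v + 5)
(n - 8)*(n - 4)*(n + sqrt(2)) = n^3 - 12*n^2 + sqrt(2)*n^2 - 12*sqrt(2)*n + 32*n + 32*sqrt(2)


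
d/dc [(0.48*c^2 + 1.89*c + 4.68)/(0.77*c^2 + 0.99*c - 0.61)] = (-0.9801*c^2 - 7.7928*c - 5.7861)/(0.5929*c^4 + 1.5246*c^3 + 0.0407*c^2 - 1.2078*c + 0.3721)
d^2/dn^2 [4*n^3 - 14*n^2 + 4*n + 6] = 24*n - 28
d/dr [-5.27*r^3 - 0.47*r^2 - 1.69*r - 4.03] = -15.81*r^2 - 0.94*r - 1.69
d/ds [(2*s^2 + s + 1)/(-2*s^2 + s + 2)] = (4*s^2 + 12*s + 1)/(4*s^4 - 4*s^3 - 7*s^2 + 4*s + 4)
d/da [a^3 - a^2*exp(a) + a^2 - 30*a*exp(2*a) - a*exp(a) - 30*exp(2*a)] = -a^2*exp(a) + 3*a^2 - 60*a*exp(2*a) - 3*a*exp(a) + 2*a - 90*exp(2*a) - exp(a)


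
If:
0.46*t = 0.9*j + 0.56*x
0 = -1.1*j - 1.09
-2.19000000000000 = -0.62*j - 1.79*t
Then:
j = -0.99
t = 1.57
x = 2.88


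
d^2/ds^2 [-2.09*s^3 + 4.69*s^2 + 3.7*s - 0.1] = 9.38 - 12.54*s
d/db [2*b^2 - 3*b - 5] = 4*b - 3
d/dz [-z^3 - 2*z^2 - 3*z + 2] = -3*z^2 - 4*z - 3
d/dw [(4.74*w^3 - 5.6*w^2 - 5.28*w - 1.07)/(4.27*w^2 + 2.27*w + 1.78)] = (20.2398*w^4 + 21.5196*w^3 + 35.1452*w^2 - 10.7982*w - 6.9695)/(18.2329*w^4 + 19.3858*w^3 + 20.3541*w^2 + 8.0812*w + 3.1684)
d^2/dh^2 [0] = 0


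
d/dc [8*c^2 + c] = 16*c + 1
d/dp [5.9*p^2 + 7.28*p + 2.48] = 11.8*p + 7.28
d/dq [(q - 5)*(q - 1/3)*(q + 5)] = 3*q^2 - 2*q/3 - 25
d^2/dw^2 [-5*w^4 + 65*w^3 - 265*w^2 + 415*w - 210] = -60*w^2 + 390*w - 530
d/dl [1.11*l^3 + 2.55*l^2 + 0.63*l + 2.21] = 3.33*l^2 + 5.1*l + 0.63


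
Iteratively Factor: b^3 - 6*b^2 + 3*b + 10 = (b - 2)*(b^2 - 4*b - 5) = (b - 5)*(b - 2)*(b + 1)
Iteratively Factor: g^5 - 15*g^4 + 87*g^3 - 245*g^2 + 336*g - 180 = (g - 2)*(g^4 - 13*g^3 + 61*g^2 - 123*g + 90) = (g - 3)*(g - 2)*(g^3 - 10*g^2 + 31*g - 30) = (g - 5)*(g - 3)*(g - 2)*(g^2 - 5*g + 6) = (g - 5)*(g - 3)^2*(g - 2)*(g - 2)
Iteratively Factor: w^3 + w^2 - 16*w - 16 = (w + 1)*(w^2 - 16) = (w + 1)*(w + 4)*(w - 4)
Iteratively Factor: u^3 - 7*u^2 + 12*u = (u - 4)*(u^2 - 3*u) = u*(u - 4)*(u - 3)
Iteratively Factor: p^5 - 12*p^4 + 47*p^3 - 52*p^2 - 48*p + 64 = (p - 4)*(p^4 - 8*p^3 + 15*p^2 + 8*p - 16) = (p - 4)*(p + 1)*(p^3 - 9*p^2 + 24*p - 16) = (p - 4)^2*(p + 1)*(p^2 - 5*p + 4) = (p - 4)^2*(p - 1)*(p + 1)*(p - 4)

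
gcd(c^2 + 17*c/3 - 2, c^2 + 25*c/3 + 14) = c + 6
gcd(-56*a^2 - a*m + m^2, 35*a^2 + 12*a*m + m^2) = 7*a + m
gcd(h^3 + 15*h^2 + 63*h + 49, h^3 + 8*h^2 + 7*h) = h^2 + 8*h + 7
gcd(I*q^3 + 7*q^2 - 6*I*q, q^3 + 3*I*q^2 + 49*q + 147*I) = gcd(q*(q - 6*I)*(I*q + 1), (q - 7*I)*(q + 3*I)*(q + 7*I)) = 1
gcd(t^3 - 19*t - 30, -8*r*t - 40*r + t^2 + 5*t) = 1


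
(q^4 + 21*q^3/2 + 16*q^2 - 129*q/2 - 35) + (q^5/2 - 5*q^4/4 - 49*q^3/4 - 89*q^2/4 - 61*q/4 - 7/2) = q^5/2 - q^4/4 - 7*q^3/4 - 25*q^2/4 - 319*q/4 - 77/2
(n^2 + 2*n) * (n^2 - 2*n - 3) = n^4 - 7*n^2 - 6*n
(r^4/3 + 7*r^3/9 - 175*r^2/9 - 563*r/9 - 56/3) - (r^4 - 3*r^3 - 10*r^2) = -2*r^4/3 + 34*r^3/9 - 85*r^2/9 - 563*r/9 - 56/3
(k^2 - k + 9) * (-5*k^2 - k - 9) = -5*k^4 + 4*k^3 - 53*k^2 - 81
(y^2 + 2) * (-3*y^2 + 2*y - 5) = -3*y^4 + 2*y^3 - 11*y^2 + 4*y - 10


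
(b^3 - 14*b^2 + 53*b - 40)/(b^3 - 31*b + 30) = (b - 8)/(b + 6)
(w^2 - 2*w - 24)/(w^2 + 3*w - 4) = (w - 6)/(w - 1)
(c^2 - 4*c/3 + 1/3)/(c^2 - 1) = (c - 1/3)/(c + 1)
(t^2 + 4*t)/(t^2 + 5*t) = (t + 4)/(t + 5)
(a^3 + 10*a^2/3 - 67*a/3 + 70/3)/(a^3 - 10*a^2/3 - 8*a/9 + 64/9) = 3*(3*a^2 + 16*a - 35)/(9*a^2 - 12*a - 32)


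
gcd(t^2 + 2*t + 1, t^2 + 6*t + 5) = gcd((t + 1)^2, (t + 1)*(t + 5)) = t + 1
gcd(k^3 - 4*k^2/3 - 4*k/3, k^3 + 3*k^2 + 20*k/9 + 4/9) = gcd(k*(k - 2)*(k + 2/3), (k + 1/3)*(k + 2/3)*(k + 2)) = k + 2/3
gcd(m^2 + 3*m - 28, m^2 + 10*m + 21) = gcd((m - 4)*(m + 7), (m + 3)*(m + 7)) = m + 7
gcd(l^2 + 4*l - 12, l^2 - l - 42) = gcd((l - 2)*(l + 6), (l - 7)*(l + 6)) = l + 6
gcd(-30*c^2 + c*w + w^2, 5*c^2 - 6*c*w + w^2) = -5*c + w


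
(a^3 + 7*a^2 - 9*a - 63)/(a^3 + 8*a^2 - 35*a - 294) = (a^2 - 9)/(a^2 + a - 42)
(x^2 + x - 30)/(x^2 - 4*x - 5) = (x + 6)/(x + 1)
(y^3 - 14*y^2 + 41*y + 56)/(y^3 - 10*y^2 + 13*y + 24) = (y - 7)/(y - 3)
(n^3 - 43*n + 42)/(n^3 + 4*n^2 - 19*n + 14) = (n - 6)/(n - 2)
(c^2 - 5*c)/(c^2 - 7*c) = (c - 5)/(c - 7)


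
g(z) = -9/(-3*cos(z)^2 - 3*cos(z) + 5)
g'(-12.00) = 352.90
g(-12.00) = -27.09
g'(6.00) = -52.75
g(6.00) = 13.93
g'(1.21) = 3.39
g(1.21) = -2.52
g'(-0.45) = -1838.60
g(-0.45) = 67.29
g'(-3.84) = -0.30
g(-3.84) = -1.63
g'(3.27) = 0.13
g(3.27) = -1.79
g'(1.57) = 1.08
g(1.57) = -1.80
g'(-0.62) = -126.36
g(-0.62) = -15.76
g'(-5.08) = 3.47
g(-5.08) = -2.55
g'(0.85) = 16.03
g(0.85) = -5.25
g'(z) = -9*(-6*sin(z)*cos(z) - 3*sin(z))/(-3*cos(z)^2 - 3*cos(z) + 5)^2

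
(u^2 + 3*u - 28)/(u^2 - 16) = (u + 7)/(u + 4)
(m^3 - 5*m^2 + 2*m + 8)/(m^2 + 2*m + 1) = (m^2 - 6*m + 8)/(m + 1)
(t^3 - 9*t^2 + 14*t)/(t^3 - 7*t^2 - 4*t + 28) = t/(t + 2)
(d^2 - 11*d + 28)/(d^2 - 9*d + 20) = (d - 7)/(d - 5)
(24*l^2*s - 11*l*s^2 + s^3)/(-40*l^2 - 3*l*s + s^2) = s*(-3*l + s)/(5*l + s)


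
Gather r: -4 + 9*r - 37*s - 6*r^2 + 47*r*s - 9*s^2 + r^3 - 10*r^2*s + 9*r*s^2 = r^3 + r^2*(-10*s - 6) + r*(9*s^2 + 47*s + 9) - 9*s^2 - 37*s - 4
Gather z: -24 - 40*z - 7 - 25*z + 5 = -65*z - 26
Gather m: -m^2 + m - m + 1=1 - m^2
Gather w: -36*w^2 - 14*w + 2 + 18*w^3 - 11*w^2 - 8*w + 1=18*w^3 - 47*w^2 - 22*w + 3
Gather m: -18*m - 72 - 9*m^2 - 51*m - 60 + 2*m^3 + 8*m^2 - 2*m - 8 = 2*m^3 - m^2 - 71*m - 140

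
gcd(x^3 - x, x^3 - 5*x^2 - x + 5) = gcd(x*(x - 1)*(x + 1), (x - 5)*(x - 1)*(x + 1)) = x^2 - 1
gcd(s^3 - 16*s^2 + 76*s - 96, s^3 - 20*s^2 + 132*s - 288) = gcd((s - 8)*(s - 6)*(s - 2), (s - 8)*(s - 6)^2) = s^2 - 14*s + 48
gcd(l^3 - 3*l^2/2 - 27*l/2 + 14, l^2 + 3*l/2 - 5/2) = l - 1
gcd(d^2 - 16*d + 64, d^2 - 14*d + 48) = d - 8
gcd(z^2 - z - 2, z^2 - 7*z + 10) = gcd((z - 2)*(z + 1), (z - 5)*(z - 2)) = z - 2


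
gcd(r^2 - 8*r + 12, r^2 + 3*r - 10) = r - 2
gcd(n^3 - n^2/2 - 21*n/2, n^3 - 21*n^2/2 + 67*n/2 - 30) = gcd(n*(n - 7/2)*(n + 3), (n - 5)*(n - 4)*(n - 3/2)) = 1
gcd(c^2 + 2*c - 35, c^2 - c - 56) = c + 7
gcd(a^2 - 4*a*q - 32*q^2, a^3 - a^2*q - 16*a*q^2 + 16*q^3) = a + 4*q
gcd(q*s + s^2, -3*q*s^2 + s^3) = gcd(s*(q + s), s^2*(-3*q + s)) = s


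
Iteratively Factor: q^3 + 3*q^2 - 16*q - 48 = (q - 4)*(q^2 + 7*q + 12) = (q - 4)*(q + 3)*(q + 4)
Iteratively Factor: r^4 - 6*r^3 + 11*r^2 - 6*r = (r)*(r^3 - 6*r^2 + 11*r - 6) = r*(r - 3)*(r^2 - 3*r + 2) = r*(r - 3)*(r - 2)*(r - 1)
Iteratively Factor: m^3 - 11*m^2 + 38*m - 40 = (m - 2)*(m^2 - 9*m + 20) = (m - 5)*(m - 2)*(m - 4)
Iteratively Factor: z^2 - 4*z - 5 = (z - 5)*(z + 1)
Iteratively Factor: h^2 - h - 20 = (h + 4)*(h - 5)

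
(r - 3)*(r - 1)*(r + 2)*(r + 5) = r^4 + 3*r^3 - 15*r^2 - 19*r + 30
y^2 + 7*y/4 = y*(y + 7/4)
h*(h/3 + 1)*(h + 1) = h^3/3 + 4*h^2/3 + h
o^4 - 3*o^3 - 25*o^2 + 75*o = o*(o - 5)*(o - 3)*(o + 5)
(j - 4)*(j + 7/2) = j^2 - j/2 - 14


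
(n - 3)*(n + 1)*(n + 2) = n^3 - 7*n - 6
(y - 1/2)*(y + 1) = y^2 + y/2 - 1/2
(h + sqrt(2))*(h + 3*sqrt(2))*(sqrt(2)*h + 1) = sqrt(2)*h^3 + 9*h^2 + 10*sqrt(2)*h + 6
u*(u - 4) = u^2 - 4*u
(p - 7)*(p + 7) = p^2 - 49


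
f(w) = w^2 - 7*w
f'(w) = 2*w - 7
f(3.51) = -12.25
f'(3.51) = 0.02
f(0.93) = -5.65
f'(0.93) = -5.14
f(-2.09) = 19.00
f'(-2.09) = -11.18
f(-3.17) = 32.24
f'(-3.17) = -13.34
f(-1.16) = 9.47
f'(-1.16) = -9.32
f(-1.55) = 13.25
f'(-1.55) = -10.10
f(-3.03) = 30.39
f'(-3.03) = -13.06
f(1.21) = -7.01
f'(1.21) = -4.58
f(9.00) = 18.00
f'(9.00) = 11.00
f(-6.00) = 78.00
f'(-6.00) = -19.00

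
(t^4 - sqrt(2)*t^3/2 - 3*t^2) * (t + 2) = t^5 - sqrt(2)*t^4/2 + 2*t^4 - 3*t^3 - sqrt(2)*t^3 - 6*t^2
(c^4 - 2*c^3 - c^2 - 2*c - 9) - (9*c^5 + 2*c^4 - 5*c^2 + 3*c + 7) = -9*c^5 - c^4 - 2*c^3 + 4*c^2 - 5*c - 16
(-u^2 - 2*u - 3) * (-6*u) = 6*u^3 + 12*u^2 + 18*u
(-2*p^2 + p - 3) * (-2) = 4*p^2 - 2*p + 6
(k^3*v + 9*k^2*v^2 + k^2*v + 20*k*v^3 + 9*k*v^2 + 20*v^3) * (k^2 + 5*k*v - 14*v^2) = k^5*v + 14*k^4*v^2 + k^4*v + 51*k^3*v^3 + 14*k^3*v^2 - 26*k^2*v^4 + 51*k^2*v^3 - 280*k*v^5 - 26*k*v^4 - 280*v^5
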